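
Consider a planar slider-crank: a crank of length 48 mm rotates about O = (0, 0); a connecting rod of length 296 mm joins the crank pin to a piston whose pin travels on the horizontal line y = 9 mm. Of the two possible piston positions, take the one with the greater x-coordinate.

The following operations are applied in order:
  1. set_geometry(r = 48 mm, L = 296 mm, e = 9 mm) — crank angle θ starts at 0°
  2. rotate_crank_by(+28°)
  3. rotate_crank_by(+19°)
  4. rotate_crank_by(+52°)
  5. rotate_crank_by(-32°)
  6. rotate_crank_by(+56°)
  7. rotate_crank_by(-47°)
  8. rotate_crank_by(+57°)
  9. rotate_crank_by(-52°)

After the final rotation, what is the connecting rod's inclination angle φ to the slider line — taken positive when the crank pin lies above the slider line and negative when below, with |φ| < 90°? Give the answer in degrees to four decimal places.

7.4557

set_geometry: r = 48 mm, L = 296 mm, e = 9 mm; θ ← 0°
rotate_crank_by(+28°): θ ← 0° +28° = 28°
rotate_crank_by(+19°): θ ← 28° +19° = 47°
rotate_crank_by(+52°): θ ← 47° +52° = 99°
rotate_crank_by(-32°): θ ← 99° -32° = 67°
rotate_crank_by(+56°): θ ← 67° +56° = 123°
rotate_crank_by(-47°): θ ← 123° -47° = 76°
rotate_crank_by(+57°): θ ← 76° +57° = 133°
rotate_crank_by(-52°): θ ← 133° -52° = 81°
crank pin P = (r cos θ, r sin θ) = (7.508854, 47.409040)
h = r sin θ − e = 47.409040 − 9 = 38.409040
sin φ = h / L = 38.409040 / 296 = 0.12976027
φ = arcsin(0.12976027) = 7.455740°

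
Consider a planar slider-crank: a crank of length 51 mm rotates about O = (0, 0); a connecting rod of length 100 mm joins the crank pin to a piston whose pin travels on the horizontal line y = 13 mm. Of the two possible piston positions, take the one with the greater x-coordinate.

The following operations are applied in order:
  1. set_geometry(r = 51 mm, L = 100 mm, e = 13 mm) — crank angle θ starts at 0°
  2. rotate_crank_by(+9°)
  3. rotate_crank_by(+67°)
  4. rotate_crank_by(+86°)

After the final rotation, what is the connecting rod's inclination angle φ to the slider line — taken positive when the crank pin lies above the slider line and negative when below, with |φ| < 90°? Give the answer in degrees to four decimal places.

set_geometry: r = 51 mm, L = 100 mm, e = 13 mm; θ ← 0°
rotate_crank_by(+9°): θ ← 0° +9° = 9°
rotate_crank_by(+67°): θ ← 9° +67° = 76°
rotate_crank_by(+86°): θ ← 76° +86° = 162°
crank pin P = (r cos θ, r sin θ) = (-48.503882, 15.759867)
h = r sin θ − e = 15.759867 − 13 = 2.759867
sin φ = h / L = 2.759867 / 100 = 0.02759867
φ = arcsin(0.02759867) = 1.581488°

1.5815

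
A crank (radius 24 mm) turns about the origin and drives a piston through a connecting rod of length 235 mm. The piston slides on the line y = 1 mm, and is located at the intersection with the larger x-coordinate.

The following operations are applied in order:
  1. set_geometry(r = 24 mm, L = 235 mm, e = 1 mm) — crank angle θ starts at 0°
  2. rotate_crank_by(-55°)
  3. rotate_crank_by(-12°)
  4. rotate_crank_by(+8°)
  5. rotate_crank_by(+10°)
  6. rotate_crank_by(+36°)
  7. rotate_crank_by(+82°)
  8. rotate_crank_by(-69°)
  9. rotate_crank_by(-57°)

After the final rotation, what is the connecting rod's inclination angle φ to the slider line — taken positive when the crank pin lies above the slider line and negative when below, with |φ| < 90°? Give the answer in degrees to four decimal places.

-5.1582

set_geometry: r = 24 mm, L = 235 mm, e = 1 mm; θ ← 0°
rotate_crank_by(-55°): θ ← 0° -55° = -55°
rotate_crank_by(-12°): θ ← -55° -12° = -67°
rotate_crank_by(+8°): θ ← -67° +8° = -59°
rotate_crank_by(+10°): θ ← -59° +10° = -49°
rotate_crank_by(+36°): θ ← -49° +36° = -13°
rotate_crank_by(+82°): θ ← -13° +82° = 69°
rotate_crank_by(-69°): θ ← 69° -69° = 0°
rotate_crank_by(-57°): θ ← 0° -57° = -57°
crank pin P = (r cos θ, r sin θ) = (13.071337, -20.128094)
h = r sin θ − e = -20.128094 − 1 = -21.128094
sin φ = h / L = -21.128094 / 235 = -0.08990678
φ = arcsin(-0.08990678) = -5.158244°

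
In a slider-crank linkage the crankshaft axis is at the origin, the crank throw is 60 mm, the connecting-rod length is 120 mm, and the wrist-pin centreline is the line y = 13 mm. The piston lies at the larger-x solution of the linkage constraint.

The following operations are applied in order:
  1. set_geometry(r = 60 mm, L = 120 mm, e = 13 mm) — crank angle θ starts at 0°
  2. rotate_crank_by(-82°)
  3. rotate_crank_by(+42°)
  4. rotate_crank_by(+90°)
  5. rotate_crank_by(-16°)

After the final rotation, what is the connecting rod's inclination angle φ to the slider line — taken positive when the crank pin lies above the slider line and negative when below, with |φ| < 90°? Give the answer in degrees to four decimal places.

set_geometry: r = 60 mm, L = 120 mm, e = 13 mm; θ ← 0°
rotate_crank_by(-82°): θ ← 0° -82° = -82°
rotate_crank_by(+42°): θ ← -82° +42° = -40°
rotate_crank_by(+90°): θ ← -40° +90° = 50°
rotate_crank_by(-16°): θ ← 50° -16° = 34°
crank pin P = (r cos θ, r sin θ) = (49.742254, 33.551574)
h = r sin θ − e = 33.551574 − 13 = 20.551574
sin φ = h / L = 20.551574 / 120 = 0.17126312
φ = arcsin(0.17126312) = 9.861268°

9.8613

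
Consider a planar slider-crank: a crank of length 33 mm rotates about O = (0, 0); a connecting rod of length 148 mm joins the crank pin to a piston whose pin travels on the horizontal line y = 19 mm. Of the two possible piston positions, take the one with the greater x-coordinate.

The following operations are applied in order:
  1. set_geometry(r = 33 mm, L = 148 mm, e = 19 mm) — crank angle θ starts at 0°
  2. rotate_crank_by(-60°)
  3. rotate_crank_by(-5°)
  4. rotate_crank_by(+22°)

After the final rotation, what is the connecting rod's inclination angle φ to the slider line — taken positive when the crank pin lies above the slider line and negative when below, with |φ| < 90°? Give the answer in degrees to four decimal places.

set_geometry: r = 33 mm, L = 148 mm, e = 19 mm; θ ← 0°
rotate_crank_by(-60°): θ ← 0° -60° = -60°
rotate_crank_by(-5°): θ ← -60° -5° = -65°
rotate_crank_by(+22°): θ ← -65° +22° = -43°
crank pin P = (r cos θ, r sin θ) = (24.134672, -22.505946)
h = r sin θ − e = -22.505946 − 19 = -41.505946
sin φ = h / L = -41.505946 / 148 = -0.28044558
φ = arcsin(-0.28044558) = -16.286800°

-16.2868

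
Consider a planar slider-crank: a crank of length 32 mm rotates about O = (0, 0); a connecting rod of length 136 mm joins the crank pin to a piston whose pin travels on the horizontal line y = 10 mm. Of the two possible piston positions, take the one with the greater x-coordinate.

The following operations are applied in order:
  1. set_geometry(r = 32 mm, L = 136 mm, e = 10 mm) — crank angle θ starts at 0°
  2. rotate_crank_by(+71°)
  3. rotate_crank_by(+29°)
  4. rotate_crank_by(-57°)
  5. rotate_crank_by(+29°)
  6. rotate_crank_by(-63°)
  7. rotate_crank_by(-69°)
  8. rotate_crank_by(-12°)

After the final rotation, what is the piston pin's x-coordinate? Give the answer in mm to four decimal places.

139.7389

set_geometry: r = 32 mm, L = 136 mm, e = 10 mm; θ ← 0°
rotate_crank_by(+71°): θ ← 0° +71° = 71°
rotate_crank_by(+29°): θ ← 71° +29° = 100°
rotate_crank_by(-57°): θ ← 100° -57° = 43°
rotate_crank_by(+29°): θ ← 43° +29° = 72°
rotate_crank_by(-63°): θ ← 72° -63° = 9°
rotate_crank_by(-69°): θ ← 9° -69° = -60°
rotate_crank_by(-12°): θ ← -60° -12° = -72°
crank pin P = (r cos θ, r sin θ) = (9.888544, -30.433809)
h = r sin θ − e = -30.433809 − 10 = -40.433809
x = r cos θ + √(L² − h²) = 9.888544 + √(18496.0 − 1634.8929) = 9.888544 + 129.850326 = 139.738870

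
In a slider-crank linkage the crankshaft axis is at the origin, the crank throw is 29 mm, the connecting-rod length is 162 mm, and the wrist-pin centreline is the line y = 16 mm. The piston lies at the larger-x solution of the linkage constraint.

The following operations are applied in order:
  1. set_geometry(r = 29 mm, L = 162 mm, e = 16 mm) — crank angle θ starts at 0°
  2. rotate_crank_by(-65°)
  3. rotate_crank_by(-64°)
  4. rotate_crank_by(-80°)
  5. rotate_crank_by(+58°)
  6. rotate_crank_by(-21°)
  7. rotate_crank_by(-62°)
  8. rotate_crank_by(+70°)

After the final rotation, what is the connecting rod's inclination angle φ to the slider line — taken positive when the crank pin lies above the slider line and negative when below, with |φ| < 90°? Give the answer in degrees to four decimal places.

set_geometry: r = 29 mm, L = 162 mm, e = 16 mm; θ ← 0°
rotate_crank_by(-65°): θ ← 0° -65° = -65°
rotate_crank_by(-64°): θ ← -65° -64° = -129°
rotate_crank_by(-80°): θ ← -129° -80° = -209°
rotate_crank_by(+58°): θ ← -209° +58° = -151°
rotate_crank_by(-21°): θ ← -151° -21° = -172°
rotate_crank_by(-62°): θ ← -172° -62° = -234°
rotate_crank_by(+70°): θ ← -234° +70° = -164°
crank pin P = (r cos θ, r sin θ) = (-27.876589, -7.993483)
h = r sin θ − e = -7.993483 − 16 = -23.993483
sin φ = h / L = -23.993483 / 162 = -0.14810792
φ = arcsin(-0.14810792) = -8.517294°

-8.5173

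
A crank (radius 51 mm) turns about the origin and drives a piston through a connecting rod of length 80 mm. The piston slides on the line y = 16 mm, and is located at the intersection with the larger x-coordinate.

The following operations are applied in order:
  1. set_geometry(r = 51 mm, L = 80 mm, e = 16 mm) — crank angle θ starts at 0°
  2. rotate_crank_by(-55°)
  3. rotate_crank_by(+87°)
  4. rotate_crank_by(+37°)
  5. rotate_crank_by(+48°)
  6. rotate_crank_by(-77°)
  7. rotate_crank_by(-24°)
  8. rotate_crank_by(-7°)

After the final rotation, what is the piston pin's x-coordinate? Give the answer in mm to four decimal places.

129.9689

set_geometry: r = 51 mm, L = 80 mm, e = 16 mm; θ ← 0°
rotate_crank_by(-55°): θ ← 0° -55° = -55°
rotate_crank_by(+87°): θ ← -55° +87° = 32°
rotate_crank_by(+37°): θ ← 32° +37° = 69°
rotate_crank_by(+48°): θ ← 69° +48° = 117°
rotate_crank_by(-77°): θ ← 117° -77° = 40°
rotate_crank_by(-24°): θ ← 40° -24° = 16°
rotate_crank_by(-7°): θ ← 16° -7° = 9°
crank pin P = (r cos θ, r sin θ) = (50.372105, 7.978158)
h = r sin θ − e = 7.978158 − 16 = -8.021842
x = r cos θ + √(L² − h²) = 50.372105 + √(6400.0 − 64.3500) = 50.372105 + 79.596797 = 129.968902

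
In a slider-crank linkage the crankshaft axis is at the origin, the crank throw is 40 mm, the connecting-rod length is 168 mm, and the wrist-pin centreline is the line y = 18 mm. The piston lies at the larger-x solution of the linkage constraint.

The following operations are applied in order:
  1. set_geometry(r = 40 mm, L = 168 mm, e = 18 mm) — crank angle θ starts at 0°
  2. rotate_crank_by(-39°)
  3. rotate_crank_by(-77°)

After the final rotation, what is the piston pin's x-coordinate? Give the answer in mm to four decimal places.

set_geometry: r = 40 mm, L = 168 mm, e = 18 mm; θ ← 0°
rotate_crank_by(-39°): θ ← 0° -39° = -39°
rotate_crank_by(-77°): θ ← -39° -77° = -116°
crank pin P = (r cos θ, r sin θ) = (-17.534846, -35.951762)
h = r sin θ − e = -35.951762 − 18 = -53.951762
x = r cos θ + √(L² − h²) = -17.534846 + √(28224.0 − 2910.7926) = -17.534846 + 159.101249 = 141.566403

141.5664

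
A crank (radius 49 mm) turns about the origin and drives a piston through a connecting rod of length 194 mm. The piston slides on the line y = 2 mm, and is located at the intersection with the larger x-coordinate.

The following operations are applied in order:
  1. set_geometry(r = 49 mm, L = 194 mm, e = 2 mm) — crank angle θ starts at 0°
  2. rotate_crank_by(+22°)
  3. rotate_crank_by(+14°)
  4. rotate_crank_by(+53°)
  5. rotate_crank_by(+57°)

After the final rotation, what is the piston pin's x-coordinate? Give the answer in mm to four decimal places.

set_geometry: r = 49 mm, L = 194 mm, e = 2 mm; θ ← 0°
rotate_crank_by(+22°): θ ← 0° +22° = 22°
rotate_crank_by(+14°): θ ← 22° +14° = 36°
rotate_crank_by(+53°): θ ← 36° +53° = 89°
rotate_crank_by(+57°): θ ← 89° +57° = 146°
crank pin P = (r cos θ, r sin θ) = (-40.622841, 27.400452)
h = r sin θ − e = 27.400452 − 2 = 25.400452
x = r cos θ + √(L² − h²) = -40.622841 + √(37636.0 − 645.1830) = -40.622841 + 192.329969 = 151.707128

151.7071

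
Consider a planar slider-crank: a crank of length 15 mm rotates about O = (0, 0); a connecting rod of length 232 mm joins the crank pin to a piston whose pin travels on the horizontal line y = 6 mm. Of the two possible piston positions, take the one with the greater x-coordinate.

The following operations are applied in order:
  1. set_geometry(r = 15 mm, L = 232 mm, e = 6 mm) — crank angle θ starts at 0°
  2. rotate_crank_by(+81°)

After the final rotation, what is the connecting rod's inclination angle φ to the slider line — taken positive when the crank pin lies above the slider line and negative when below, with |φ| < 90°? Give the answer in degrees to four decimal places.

2.1776

set_geometry: r = 15 mm, L = 232 mm, e = 6 mm; θ ← 0°
rotate_crank_by(+81°): θ ← 0° +81° = 81°
crank pin P = (r cos θ, r sin θ) = (2.346517, 14.815325)
h = r sin θ − e = 14.815325 − 6 = 8.815325
sin φ = h / L = 8.815325 / 232 = 0.03799709
φ = arcsin(0.03799709) = 2.177597°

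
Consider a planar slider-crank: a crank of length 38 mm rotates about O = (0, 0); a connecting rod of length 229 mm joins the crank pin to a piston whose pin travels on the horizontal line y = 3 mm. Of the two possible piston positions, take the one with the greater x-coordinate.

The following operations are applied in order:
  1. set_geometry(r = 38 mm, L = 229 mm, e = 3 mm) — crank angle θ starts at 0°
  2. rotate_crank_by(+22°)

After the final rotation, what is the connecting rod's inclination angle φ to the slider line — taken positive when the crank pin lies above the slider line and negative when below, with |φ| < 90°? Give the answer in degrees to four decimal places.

set_geometry: r = 38 mm, L = 229 mm, e = 3 mm; θ ← 0°
rotate_crank_by(+22°): θ ← 0° +22° = 22°
crank pin P = (r cos θ, r sin θ) = (35.232986, 14.235051)
h = r sin θ − e = 14.235051 − 3 = 11.235051
sin φ = h / L = 11.235051 / 229 = 0.04906136
φ = arcsin(0.04906136) = 2.812138°

2.8121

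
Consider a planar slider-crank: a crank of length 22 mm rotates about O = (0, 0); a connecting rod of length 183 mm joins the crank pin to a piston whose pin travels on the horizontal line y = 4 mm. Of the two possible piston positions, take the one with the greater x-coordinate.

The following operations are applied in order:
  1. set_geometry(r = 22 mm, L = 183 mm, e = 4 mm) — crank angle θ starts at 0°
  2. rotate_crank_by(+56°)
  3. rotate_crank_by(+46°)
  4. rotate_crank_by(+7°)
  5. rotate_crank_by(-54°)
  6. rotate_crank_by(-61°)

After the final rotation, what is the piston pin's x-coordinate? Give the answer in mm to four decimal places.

204.7710

set_geometry: r = 22 mm, L = 183 mm, e = 4 mm; θ ← 0°
rotate_crank_by(+56°): θ ← 0° +56° = 56°
rotate_crank_by(+46°): θ ← 56° +46° = 102°
rotate_crank_by(+7°): θ ← 102° +7° = 109°
rotate_crank_by(-54°): θ ← 109° -54° = 55°
rotate_crank_by(-61°): θ ← 55° -61° = -6°
crank pin P = (r cos θ, r sin θ) = (21.879482, -2.299626)
h = r sin θ − e = -2.299626 − 4 = -6.299626
x = r cos θ + √(L² − h²) = 21.879482 + √(33489.0 − 39.6853) = 21.879482 + 182.891538 = 204.771020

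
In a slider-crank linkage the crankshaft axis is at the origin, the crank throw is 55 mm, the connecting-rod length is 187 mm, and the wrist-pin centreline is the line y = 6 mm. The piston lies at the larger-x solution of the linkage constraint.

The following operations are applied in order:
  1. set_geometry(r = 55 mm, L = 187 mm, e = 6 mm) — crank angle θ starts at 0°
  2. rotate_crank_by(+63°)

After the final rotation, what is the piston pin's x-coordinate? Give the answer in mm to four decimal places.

206.9572

set_geometry: r = 55 mm, L = 187 mm, e = 6 mm; θ ← 0°
rotate_crank_by(+63°): θ ← 0° +63° = 63°
crank pin P = (r cos θ, r sin θ) = (24.969477, 49.005359)
h = r sin θ − e = 49.005359 − 6 = 43.005359
x = r cos θ + √(L² − h²) = 24.969477 + √(34969.0 − 1849.4609) = 24.969477 + 181.987744 = 206.957222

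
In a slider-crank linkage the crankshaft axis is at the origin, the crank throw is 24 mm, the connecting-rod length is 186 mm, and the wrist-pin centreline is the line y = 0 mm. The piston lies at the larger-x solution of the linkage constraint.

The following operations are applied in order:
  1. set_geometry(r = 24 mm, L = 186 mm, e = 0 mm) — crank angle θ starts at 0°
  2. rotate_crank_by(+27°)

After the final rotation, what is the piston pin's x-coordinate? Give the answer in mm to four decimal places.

207.0647

set_geometry: r = 24 mm, L = 186 mm, e = 0 mm; θ ← 0°
rotate_crank_by(+27°): θ ← 0° +27° = 27°
crank pin P = (r cos θ, r sin θ) = (21.384157, 10.895772)
h = r sin θ − e = 10.895772 − 0 = 10.895772
x = r cos θ + √(L² − h²) = 21.384157 + √(34596.0 − 118.7178) = 21.384157 + 185.680592 = 207.064748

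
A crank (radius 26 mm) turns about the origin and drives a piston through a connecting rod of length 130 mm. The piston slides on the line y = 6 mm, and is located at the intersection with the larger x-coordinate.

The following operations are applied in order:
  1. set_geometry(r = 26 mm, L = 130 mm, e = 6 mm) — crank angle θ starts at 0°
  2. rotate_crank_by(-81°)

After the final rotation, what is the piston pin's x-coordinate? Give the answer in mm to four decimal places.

130.1482

set_geometry: r = 26 mm, L = 130 mm, e = 6 mm; θ ← 0°
rotate_crank_by(-81°): θ ← 0° -81° = -81°
crank pin P = (r cos θ, r sin θ) = (4.067296, -25.679897)
h = r sin θ − e = -25.679897 − 6 = -31.679897
x = r cos θ + √(L² − h²) = 4.067296 + √(16900.0 − 1003.6159) = 4.067296 + 126.080863 = 130.148160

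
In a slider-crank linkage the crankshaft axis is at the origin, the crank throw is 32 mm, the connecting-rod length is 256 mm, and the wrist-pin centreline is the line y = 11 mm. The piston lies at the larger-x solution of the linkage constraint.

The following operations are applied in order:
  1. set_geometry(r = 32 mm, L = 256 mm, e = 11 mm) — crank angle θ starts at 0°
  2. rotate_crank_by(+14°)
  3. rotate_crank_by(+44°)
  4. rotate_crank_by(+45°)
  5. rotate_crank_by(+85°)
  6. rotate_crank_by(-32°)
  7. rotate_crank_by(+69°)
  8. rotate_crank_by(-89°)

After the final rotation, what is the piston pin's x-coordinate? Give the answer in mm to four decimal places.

set_geometry: r = 32 mm, L = 256 mm, e = 11 mm; θ ← 0°
rotate_crank_by(+14°): θ ← 0° +14° = 14°
rotate_crank_by(+44°): θ ← 14° +44° = 58°
rotate_crank_by(+45°): θ ← 58° +45° = 103°
rotate_crank_by(+85°): θ ← 103° +85° = 188°
rotate_crank_by(-32°): θ ← 188° -32° = 156°
rotate_crank_by(+69°): θ ← 156° +69° = 225°
rotate_crank_by(-89°): θ ← 225° -89° = 136°
crank pin P = (r cos θ, r sin θ) = (-23.018874, 22.229068)
h = r sin θ − e = 22.229068 − 11 = 11.229068
x = r cos θ + √(L² − h²) = -23.018874 + √(65536.0 − 126.0920) = -23.018874 + 255.753608 = 232.734734

232.7347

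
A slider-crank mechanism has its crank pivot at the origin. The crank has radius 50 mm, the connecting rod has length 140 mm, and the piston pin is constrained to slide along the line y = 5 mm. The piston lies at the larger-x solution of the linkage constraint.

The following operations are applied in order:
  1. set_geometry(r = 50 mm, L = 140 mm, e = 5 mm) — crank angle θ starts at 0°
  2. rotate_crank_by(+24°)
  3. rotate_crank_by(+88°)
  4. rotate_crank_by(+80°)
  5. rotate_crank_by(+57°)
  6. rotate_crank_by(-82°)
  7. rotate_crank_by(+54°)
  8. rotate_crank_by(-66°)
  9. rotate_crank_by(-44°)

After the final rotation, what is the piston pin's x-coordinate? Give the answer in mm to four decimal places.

115.7336

set_geometry: r = 50 mm, L = 140 mm, e = 5 mm; θ ← 0°
rotate_crank_by(+24°): θ ← 0° +24° = 24°
rotate_crank_by(+88°): θ ← 24° +88° = 112°
rotate_crank_by(+80°): θ ← 112° +80° = 192°
rotate_crank_by(+57°): θ ← 192° +57° = 249°
rotate_crank_by(-82°): θ ← 249° -82° = 167°
rotate_crank_by(+54°): θ ← 167° +54° = 221°
rotate_crank_by(-66°): θ ← 221° -66° = 155°
rotate_crank_by(-44°): θ ← 155° -44° = 111°
crank pin P = (r cos θ, r sin θ) = (-17.918397, 46.679021)
h = r sin θ − e = 46.679021 − 5 = 41.679021
x = r cos θ + √(L² − h²) = -17.918397 + √(19600.0 − 1737.1408) = -17.918397 + 133.652008 = 115.733610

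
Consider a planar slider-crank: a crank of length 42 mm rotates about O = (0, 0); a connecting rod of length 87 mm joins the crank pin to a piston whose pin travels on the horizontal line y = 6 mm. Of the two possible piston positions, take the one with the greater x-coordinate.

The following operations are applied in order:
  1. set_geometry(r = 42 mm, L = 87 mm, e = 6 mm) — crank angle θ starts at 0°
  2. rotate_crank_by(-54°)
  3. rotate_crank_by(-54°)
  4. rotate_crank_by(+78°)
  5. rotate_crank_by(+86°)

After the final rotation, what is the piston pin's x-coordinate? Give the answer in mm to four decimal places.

105.5741

set_geometry: r = 42 mm, L = 87 mm, e = 6 mm; θ ← 0°
rotate_crank_by(-54°): θ ← 0° -54° = -54°
rotate_crank_by(-54°): θ ← -54° -54° = -108°
rotate_crank_by(+78°): θ ← -108° +78° = -30°
rotate_crank_by(+86°): θ ← -30° +86° = 56°
crank pin P = (r cos θ, r sin θ) = (23.486102, 34.819578)
h = r sin θ − e = 34.819578 − 6 = 28.819578
x = r cos θ + √(L² − h²) = 23.486102 + √(7569.0 − 830.5681) = 23.486102 + 82.087952 = 105.574054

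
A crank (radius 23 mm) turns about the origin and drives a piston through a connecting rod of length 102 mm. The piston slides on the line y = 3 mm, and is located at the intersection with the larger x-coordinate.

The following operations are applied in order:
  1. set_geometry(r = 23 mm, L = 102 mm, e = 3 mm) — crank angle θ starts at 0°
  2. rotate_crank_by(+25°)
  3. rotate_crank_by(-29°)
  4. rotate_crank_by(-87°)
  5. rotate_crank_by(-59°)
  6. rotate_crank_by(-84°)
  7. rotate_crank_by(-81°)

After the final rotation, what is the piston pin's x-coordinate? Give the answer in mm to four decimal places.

117.3974

set_geometry: r = 23 mm, L = 102 mm, e = 3 mm; θ ← 0°
rotate_crank_by(+25°): θ ← 0° +25° = 25°
rotate_crank_by(-29°): θ ← 25° -29° = -4°
rotate_crank_by(-87°): θ ← -4° -87° = -91°
rotate_crank_by(-59°): θ ← -91° -59° = -150°
rotate_crank_by(-84°): θ ← -150° -84° = -234°
rotate_crank_by(-81°): θ ← -234° -81° = -315°
crank pin P = (r cos θ, r sin θ) = (16.263456, 16.263456)
h = r sin θ − e = 16.263456 − 3 = 13.263456
x = r cos θ + √(L² − h²) = 16.263456 + √(10404.0 − 175.9193) = 16.263456 + 101.133974 = 117.397430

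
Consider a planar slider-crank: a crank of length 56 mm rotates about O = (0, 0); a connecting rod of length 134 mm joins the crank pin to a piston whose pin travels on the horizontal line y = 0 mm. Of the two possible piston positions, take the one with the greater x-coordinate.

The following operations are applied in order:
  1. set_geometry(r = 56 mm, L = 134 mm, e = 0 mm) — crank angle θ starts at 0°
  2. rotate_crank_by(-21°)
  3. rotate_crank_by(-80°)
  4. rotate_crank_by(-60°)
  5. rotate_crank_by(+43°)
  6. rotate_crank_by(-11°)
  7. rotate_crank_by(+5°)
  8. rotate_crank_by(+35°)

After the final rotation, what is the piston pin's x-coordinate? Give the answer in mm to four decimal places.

122.7187

set_geometry: r = 56 mm, L = 134 mm, e = 0 mm; θ ← 0°
rotate_crank_by(-21°): θ ← 0° -21° = -21°
rotate_crank_by(-80°): θ ← -21° -80° = -101°
rotate_crank_by(-60°): θ ← -101° -60° = -161°
rotate_crank_by(+43°): θ ← -161° +43° = -118°
rotate_crank_by(-11°): θ ← -118° -11° = -129°
rotate_crank_by(+5°): θ ← -129° +5° = -124°
rotate_crank_by(+35°): θ ← -124° +35° = -89°
crank pin P = (r cos θ, r sin θ) = (0.977335, -55.991471)
h = r sin θ − e = -55.991471 − 0 = -55.991471
x = r cos θ + √(L² − h²) = 0.977335 + √(17956.0 − 3135.0448) = 0.977335 + 121.741345 = 122.718680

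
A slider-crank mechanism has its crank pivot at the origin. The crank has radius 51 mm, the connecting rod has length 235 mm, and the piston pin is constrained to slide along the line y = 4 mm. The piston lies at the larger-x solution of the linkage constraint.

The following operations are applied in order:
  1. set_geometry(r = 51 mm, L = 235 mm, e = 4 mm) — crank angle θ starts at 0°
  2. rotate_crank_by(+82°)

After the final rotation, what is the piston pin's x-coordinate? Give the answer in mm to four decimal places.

set_geometry: r = 51 mm, L = 235 mm, e = 4 mm; θ ← 0°
rotate_crank_by(+82°): θ ← 0° +82° = 82°
crank pin P = (r cos θ, r sin θ) = (7.097828, 50.503672)
h = r sin θ − e = 50.503672 − 4 = 46.503672
x = r cos θ + √(L² − h²) = 7.097828 + √(55225.0 − 2162.5915) = 7.097828 + 230.352791 = 237.450620

237.4506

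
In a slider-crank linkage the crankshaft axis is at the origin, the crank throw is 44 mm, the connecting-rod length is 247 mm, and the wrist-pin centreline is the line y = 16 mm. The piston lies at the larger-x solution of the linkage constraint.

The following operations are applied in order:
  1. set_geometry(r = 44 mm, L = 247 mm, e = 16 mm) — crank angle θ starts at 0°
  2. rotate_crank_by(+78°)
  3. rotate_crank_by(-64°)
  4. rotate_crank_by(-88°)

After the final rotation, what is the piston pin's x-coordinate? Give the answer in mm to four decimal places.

252.1502

set_geometry: r = 44 mm, L = 247 mm, e = 16 mm; θ ← 0°
rotate_crank_by(+78°): θ ← 0° +78° = 78°
rotate_crank_by(-64°): θ ← 78° -64° = 14°
rotate_crank_by(-88°): θ ← 14° -88° = -74°
crank pin P = (r cos θ, r sin θ) = (12.128044, -42.295515)
h = r sin θ − e = -42.295515 − 16 = -58.295515
x = r cos θ + √(L² − h²) = 12.128044 + √(61009.0 − 3398.3670) = 12.128044 + 240.022151 = 252.150195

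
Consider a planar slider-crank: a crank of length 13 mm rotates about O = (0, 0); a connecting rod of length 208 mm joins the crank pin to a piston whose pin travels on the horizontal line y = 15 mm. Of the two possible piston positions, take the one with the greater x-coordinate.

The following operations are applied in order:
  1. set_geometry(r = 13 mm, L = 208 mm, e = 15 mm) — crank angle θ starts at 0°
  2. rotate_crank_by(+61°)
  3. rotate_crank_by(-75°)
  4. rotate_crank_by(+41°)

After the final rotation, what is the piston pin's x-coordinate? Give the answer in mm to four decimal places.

219.3840

set_geometry: r = 13 mm, L = 208 mm, e = 15 mm; θ ← 0°
rotate_crank_by(+61°): θ ← 0° +61° = 61°
rotate_crank_by(-75°): θ ← 61° -75° = -14°
rotate_crank_by(+41°): θ ← -14° +41° = 27°
crank pin P = (r cos θ, r sin θ) = (11.583085, 5.901876)
h = r sin θ − e = 5.901876 − 15 = -9.098124
x = r cos θ + √(L² − h²) = 11.583085 + √(43264.0 − 82.7759) = 11.583085 + 207.800924 = 219.384009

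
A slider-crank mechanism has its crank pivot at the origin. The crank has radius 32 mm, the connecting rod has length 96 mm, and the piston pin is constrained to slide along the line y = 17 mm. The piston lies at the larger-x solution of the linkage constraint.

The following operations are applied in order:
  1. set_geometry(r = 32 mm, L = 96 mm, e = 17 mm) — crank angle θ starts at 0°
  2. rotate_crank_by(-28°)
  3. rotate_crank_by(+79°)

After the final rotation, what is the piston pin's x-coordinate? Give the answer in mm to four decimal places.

set_geometry: r = 32 mm, L = 96 mm, e = 17 mm; θ ← 0°
rotate_crank_by(-28°): θ ← 0° -28° = -28°
rotate_crank_by(+79°): θ ← -28° +79° = 51°
crank pin P = (r cos θ, r sin θ) = (20.138253, 24.868671)
h = r sin θ − e = 24.868671 − 17 = 7.868671
x = r cos θ + √(L² − h²) = 20.138253 + √(9216.0 − 61.9160) = 20.138253 + 95.676977 = 115.815230

115.8152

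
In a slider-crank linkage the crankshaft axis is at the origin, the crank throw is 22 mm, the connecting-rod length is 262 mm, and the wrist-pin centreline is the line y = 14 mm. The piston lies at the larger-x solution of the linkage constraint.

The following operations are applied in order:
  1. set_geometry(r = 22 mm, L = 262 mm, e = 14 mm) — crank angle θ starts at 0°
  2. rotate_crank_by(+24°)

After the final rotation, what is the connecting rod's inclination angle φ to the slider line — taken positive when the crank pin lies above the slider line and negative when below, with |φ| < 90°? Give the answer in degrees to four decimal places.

set_geometry: r = 22 mm, L = 262 mm, e = 14 mm; θ ← 0°
rotate_crank_by(+24°): θ ← 0° +24° = 24°
crank pin P = (r cos θ, r sin θ) = (20.098000, 8.948206)
h = r sin θ − e = 8.948206 − 14 = -5.051794
sin φ = h / L = -5.051794 / 262 = -0.01928166
φ = arcsin(-0.01928166) = -1.104826°

-1.1048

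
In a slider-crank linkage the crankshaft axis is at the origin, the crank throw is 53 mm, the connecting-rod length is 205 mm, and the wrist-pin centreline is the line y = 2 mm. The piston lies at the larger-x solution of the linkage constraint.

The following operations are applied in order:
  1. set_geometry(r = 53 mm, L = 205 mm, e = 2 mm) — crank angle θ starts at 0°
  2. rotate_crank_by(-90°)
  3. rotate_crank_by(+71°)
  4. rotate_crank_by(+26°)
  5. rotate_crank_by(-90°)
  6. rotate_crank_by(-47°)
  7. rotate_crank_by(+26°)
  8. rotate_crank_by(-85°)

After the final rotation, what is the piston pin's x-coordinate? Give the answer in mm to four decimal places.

set_geometry: r = 53 mm, L = 205 mm, e = 2 mm; θ ← 0°
rotate_crank_by(-90°): θ ← 0° -90° = -90°
rotate_crank_by(+71°): θ ← -90° +71° = -19°
rotate_crank_by(+26°): θ ← -19° +26° = 7°
rotate_crank_by(-90°): θ ← 7° -90° = -83°
rotate_crank_by(-47°): θ ← -83° -47° = -130°
rotate_crank_by(+26°): θ ← -130° +26° = -104°
rotate_crank_by(-85°): θ ← -104° -85° = -189°
crank pin P = (r cos θ, r sin θ) = (-52.347482, 8.291027)
h = r sin θ − e = 8.291027 − 2 = 6.291027
x = r cos θ + √(L² − h²) = -52.347482 + √(42025.0 − 39.5770) = -52.347482 + 204.903448 = 152.555966

152.5560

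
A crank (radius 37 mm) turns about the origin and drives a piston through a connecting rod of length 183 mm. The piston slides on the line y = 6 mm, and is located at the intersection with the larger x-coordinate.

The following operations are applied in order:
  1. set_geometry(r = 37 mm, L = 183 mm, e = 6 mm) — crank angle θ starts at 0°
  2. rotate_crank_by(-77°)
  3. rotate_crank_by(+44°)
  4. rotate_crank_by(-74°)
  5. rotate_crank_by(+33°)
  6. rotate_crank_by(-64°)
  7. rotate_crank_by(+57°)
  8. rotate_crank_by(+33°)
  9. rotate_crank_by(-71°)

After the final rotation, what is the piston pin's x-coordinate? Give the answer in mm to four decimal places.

set_geometry: r = 37 mm, L = 183 mm, e = 6 mm; θ ← 0°
rotate_crank_by(-77°): θ ← 0° -77° = -77°
rotate_crank_by(+44°): θ ← -77° +44° = -33°
rotate_crank_by(-74°): θ ← -33° -74° = -107°
rotate_crank_by(+33°): θ ← -107° +33° = -74°
rotate_crank_by(-64°): θ ← -74° -64° = -138°
rotate_crank_by(+57°): θ ← -138° +57° = -81°
rotate_crank_by(+33°): θ ← -81° +33° = -48°
rotate_crank_by(-71°): θ ← -48° -71° = -119°
crank pin P = (r cos θ, r sin θ) = (-17.937956, -32.360929)
h = r sin θ − e = -32.360929 − 6 = -38.360929
x = r cos θ + √(L² − h²) = -17.937956 + √(33489.0 − 1471.5609) = -17.937956 + 178.934175 = 160.996219

160.9962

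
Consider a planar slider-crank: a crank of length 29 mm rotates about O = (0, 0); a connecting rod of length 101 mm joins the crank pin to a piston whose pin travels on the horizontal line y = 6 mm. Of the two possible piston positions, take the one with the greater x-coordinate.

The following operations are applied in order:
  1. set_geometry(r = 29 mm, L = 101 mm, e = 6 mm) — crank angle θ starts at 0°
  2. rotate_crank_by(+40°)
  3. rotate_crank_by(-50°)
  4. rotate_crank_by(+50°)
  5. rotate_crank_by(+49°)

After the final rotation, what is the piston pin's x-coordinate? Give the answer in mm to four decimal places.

98.8535

set_geometry: r = 29 mm, L = 101 mm, e = 6 mm; θ ← 0°
rotate_crank_by(+40°): θ ← 0° +40° = 40°
rotate_crank_by(-50°): θ ← 40° -50° = -10°
rotate_crank_by(+50°): θ ← -10° +50° = 40°
rotate_crank_by(+49°): θ ← 40° +49° = 89°
crank pin P = (r cos θ, r sin θ) = (0.506120, 28.995583)
h = r sin θ − e = 28.995583 − 6 = 22.995583
x = r cos θ + √(L² − h²) = 0.506120 + √(10201.0 − 528.7968) = 0.506120 + 98.347360 = 98.853479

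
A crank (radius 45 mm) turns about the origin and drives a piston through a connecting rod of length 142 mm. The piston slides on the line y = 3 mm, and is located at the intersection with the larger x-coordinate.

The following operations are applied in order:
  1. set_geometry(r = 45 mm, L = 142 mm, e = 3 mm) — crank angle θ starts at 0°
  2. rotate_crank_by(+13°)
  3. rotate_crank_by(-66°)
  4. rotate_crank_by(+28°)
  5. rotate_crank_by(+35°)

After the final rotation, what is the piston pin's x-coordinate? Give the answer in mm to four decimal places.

186.2347

set_geometry: r = 45 mm, L = 142 mm, e = 3 mm; θ ← 0°
rotate_crank_by(+13°): θ ← 0° +13° = 13°
rotate_crank_by(-66°): θ ← 13° -66° = -53°
rotate_crank_by(+28°): θ ← -53° +28° = -25°
rotate_crank_by(+35°): θ ← -25° +35° = 10°
crank pin P = (r cos θ, r sin θ) = (44.316349, 7.814168)
h = r sin θ − e = 7.814168 − 3 = 4.814168
x = r cos θ + √(L² − h²) = 44.316349 + √(20164.0 − 23.1762) = 44.316349 + 141.918370 = 186.234719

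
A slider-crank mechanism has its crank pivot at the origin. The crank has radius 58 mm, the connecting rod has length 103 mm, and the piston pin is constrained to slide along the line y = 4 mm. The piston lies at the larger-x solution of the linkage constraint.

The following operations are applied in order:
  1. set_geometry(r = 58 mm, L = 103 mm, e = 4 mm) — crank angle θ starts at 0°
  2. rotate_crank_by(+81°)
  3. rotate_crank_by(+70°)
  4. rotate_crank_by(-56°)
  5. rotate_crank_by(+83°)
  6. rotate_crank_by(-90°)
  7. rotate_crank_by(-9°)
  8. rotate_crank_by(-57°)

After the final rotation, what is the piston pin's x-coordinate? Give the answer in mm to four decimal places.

155.2397

set_geometry: r = 58 mm, L = 103 mm, e = 4 mm; θ ← 0°
rotate_crank_by(+81°): θ ← 0° +81° = 81°
rotate_crank_by(+70°): θ ← 81° +70° = 151°
rotate_crank_by(-56°): θ ← 151° -56° = 95°
rotate_crank_by(+83°): θ ← 95° +83° = 178°
rotate_crank_by(-90°): θ ← 178° -90° = 88°
rotate_crank_by(-9°): θ ← 88° -9° = 79°
rotate_crank_by(-57°): θ ← 79° -57° = 22°
crank pin P = (r cos θ, r sin θ) = (53.776664, 21.727182)
h = r sin θ − e = 21.727182 − 4 = 17.727182
x = r cos θ + √(L² − h²) = 53.776664 + √(10609.0 − 314.2530) = 53.776664 + 101.463033 = 155.239696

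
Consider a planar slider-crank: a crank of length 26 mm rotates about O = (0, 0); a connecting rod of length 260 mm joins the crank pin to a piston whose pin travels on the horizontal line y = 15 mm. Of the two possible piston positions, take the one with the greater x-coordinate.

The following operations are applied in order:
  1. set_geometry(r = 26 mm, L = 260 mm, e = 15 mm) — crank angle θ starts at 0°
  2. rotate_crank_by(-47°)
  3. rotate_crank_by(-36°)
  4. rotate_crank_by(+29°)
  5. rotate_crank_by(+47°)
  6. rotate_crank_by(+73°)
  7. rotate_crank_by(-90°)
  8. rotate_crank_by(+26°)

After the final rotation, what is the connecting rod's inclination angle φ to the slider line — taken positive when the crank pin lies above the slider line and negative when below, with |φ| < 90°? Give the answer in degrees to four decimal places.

set_geometry: r = 26 mm, L = 260 mm, e = 15 mm; θ ← 0°
rotate_crank_by(-47°): θ ← 0° -47° = -47°
rotate_crank_by(-36°): θ ← -47° -36° = -83°
rotate_crank_by(+29°): θ ← -83° +29° = -54°
rotate_crank_by(+47°): θ ← -54° +47° = -7°
rotate_crank_by(+73°): θ ← -7° +73° = 66°
rotate_crank_by(-90°): θ ← 66° -90° = -24°
rotate_crank_by(+26°): θ ← -24° +26° = 2°
crank pin P = (r cos θ, r sin θ) = (25.984162, 0.907387)
h = r sin θ − e = 0.907387 − 15 = -14.092613
sin φ = h / L = -14.092613 / 260 = -0.05420236
φ = arcsin(-0.05420236) = -3.107089°

-3.1071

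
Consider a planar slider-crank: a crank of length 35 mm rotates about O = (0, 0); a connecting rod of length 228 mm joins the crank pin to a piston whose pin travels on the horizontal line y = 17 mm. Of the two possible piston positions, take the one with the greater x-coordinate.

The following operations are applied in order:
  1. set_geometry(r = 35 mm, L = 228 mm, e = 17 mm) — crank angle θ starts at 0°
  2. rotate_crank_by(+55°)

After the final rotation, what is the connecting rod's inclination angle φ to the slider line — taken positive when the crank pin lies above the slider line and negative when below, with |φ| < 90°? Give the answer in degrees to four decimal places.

set_geometry: r = 35 mm, L = 228 mm, e = 17 mm; θ ← 0°
rotate_crank_by(+55°): θ ← 0° +55° = 55°
crank pin P = (r cos θ, r sin θ) = (20.075175, 28.670322)
h = r sin θ − e = 28.670322 − 17 = 11.670322
sin φ = h / L = 11.670322 / 228 = 0.05118562
φ = arcsin(0.05118562) = 2.934002°

2.9340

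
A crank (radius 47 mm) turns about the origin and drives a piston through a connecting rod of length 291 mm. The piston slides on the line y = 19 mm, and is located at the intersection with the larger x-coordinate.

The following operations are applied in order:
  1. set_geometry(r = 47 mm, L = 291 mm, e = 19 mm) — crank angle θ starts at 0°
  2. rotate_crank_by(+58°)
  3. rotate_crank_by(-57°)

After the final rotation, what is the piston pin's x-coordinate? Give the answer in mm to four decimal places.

337.4244

set_geometry: r = 47 mm, L = 291 mm, e = 19 mm; θ ← 0°
rotate_crank_by(+58°): θ ← 0° +58° = 58°
rotate_crank_by(-57°): θ ← 58° -57° = 1°
crank pin P = (r cos θ, r sin θ) = (46.992842, 0.820263)
h = r sin θ − e = 0.820263 − 19 = -18.179737
x = r cos θ + √(L² − h²) = 46.992842 + √(84681.0 − 330.5028) = 46.992842 + 290.431571 = 337.424412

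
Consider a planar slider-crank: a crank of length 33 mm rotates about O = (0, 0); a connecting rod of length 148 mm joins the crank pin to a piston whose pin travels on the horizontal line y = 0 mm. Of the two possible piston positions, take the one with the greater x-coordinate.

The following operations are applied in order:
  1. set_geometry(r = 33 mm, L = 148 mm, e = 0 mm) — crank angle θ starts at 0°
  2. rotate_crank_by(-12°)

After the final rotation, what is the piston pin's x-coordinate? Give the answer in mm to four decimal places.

set_geometry: r = 33 mm, L = 148 mm, e = 0 mm; θ ← 0°
rotate_crank_by(-12°): θ ← 0° -12° = -12°
crank pin P = (r cos θ, r sin θ) = (32.278871, -6.861086)
h = r sin θ − e = -6.861086 − 0 = -6.861086
x = r cos θ + √(L² − h²) = 32.278871 + √(21904.0 − 47.0745) = 32.278871 + 147.840879 = 180.119750

180.1197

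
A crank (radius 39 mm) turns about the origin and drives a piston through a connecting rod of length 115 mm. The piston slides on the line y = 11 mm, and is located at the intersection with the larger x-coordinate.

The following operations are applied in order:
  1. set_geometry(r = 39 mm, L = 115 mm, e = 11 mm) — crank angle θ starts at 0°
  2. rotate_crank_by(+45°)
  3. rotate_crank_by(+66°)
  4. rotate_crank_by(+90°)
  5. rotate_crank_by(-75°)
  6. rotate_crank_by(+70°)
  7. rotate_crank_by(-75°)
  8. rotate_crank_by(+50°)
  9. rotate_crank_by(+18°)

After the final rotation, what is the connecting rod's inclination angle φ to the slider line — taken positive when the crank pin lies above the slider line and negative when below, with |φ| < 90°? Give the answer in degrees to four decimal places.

-8.5518

set_geometry: r = 39 mm, L = 115 mm, e = 11 mm; θ ← 0°
rotate_crank_by(+45°): θ ← 0° +45° = 45°
rotate_crank_by(+66°): θ ← 45° +66° = 111°
rotate_crank_by(+90°): θ ← 111° +90° = 201°
rotate_crank_by(-75°): θ ← 201° -75° = 126°
rotate_crank_by(+70°): θ ← 126° +70° = 196°
rotate_crank_by(-75°): θ ← 196° -75° = 121°
rotate_crank_by(+50°): θ ← 121° +50° = 171°
rotate_crank_by(+18°): θ ← 171° +18° = 189°
crank pin P = (r cos θ, r sin θ) = (-38.519845, -6.100944)
h = r sin θ − e = -6.100944 − 11 = -17.100944
sin φ = h / L = -17.100944 / 115 = -0.14870386
φ = arcsin(-0.14870386) = -8.551821°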